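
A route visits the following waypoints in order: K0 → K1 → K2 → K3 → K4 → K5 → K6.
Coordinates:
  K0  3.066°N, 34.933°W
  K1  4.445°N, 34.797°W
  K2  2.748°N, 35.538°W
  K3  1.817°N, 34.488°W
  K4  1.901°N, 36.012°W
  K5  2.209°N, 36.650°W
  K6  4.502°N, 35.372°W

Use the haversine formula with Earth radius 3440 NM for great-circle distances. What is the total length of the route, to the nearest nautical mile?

570 NM

Leg distances:
K0→K1: 83.2 NM  (cumulative 83.2 NM)
K1→K2: 111.1 NM  (cumulative 194.3 NM)
K2→K3: 84.2 NM  (cumulative 278.6 NM)
K3→K4: 91.6 NM  (cumulative 370.1 NM)
K4→K5: 42.5 NM  (cumulative 412.7 NM)
K5→K6: 157.5 NM  (cumulative 570.2 NM)
Total route length ≈ 570 NM.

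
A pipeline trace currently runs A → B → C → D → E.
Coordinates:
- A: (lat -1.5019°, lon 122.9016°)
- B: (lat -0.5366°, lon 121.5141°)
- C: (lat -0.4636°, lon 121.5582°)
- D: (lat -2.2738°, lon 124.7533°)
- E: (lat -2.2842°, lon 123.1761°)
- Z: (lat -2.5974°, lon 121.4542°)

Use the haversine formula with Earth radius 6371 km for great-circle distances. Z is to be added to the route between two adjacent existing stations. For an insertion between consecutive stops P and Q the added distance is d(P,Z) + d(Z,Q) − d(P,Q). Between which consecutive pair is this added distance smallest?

Added distance for inserting Z between each consecutive pair:
A–B: 243.1 km
B–C: 457.3 km
C–D: 197.6 km
D–E: 387.5 km
Smallest added distance is 197.6 km, inserting between C and D.

between C and D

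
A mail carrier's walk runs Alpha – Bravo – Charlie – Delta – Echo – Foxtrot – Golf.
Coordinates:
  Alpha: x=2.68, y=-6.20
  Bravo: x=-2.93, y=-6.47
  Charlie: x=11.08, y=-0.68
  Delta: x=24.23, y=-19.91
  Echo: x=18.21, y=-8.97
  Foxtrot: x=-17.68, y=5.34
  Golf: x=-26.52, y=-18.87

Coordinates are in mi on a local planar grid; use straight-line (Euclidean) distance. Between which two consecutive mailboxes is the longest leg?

Leg distances:
Alpha→Bravo: 5.6 mi
Bravo→Charlie: 15.2 mi
Charlie→Delta: 23.3 mi
Delta→Echo: 12.5 mi
Echo→Foxtrot: 38.6 mi
Foxtrot→Golf: 25.8 mi
The longest leg is Echo–Foxtrot at 38.6 mi.

Echo–Foxtrot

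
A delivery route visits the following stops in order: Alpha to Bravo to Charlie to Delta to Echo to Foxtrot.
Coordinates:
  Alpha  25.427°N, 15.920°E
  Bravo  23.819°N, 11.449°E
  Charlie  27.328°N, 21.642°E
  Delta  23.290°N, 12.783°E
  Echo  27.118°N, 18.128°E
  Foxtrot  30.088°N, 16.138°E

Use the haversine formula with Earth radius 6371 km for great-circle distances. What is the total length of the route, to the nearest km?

3645 km

Leg distances:
Alpha→Bravo: 486.0 km  (cumulative 486.0 km)
Bravo→Charlie: 1093.8 km  (cumulative 1579.8 km)
Charlie→Delta: 996.9 km  (cumulative 2576.7 km)
Delta→Echo: 685.7 km  (cumulative 3262.4 km)
Echo→Foxtrot: 383.1 km  (cumulative 3645.5 km)
Total route length ≈ 3645 km.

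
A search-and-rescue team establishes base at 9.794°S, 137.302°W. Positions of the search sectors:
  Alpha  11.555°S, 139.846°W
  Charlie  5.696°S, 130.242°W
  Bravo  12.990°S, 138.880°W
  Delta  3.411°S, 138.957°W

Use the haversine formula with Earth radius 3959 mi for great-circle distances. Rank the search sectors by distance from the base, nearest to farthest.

Distances from the base:
Alpha 11.555°S, 139.846°W: 211.3 mi
Bravo 12.990°S, 138.880°W: 245.3 mi
Delta 3.411°S, 138.957°W: 455.4 mi
Charlie 5.696°S, 130.242°W: 560.1 mi

Alpha, Bravo, Delta, Charlie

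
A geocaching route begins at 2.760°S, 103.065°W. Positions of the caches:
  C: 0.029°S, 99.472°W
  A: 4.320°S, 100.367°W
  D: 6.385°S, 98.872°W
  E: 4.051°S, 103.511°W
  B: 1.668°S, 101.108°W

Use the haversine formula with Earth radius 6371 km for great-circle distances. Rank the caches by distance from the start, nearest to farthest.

Distances from the start:
E 4.051°S, 103.511°W: 151.8 km
B 1.668°S, 101.108°W: 249.0 km
A 4.320°S, 100.367°W: 346.0 km
C 0.029°S, 99.472°W: 501.7 km
D 6.385°S, 98.872°W: 615.1 km

E, B, A, C, D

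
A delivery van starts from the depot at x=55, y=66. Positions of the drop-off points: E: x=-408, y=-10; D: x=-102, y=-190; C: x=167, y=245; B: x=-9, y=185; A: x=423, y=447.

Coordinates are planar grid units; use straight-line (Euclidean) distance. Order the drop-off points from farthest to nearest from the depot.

A, E, D, C, B

Distance from the depot at x=55, y=66 to each:
A x=423, y=447: 529.7
E x=-408, y=-10: 469.2
D x=-102, y=-190: 300.3
C x=167, y=245: 211.2
B x=-9, y=185: 135.1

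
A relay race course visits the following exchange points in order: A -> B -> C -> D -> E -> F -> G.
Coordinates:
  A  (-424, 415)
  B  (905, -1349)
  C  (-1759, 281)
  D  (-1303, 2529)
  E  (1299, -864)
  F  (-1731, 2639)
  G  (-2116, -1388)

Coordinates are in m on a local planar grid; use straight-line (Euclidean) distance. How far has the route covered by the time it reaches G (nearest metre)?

Leg distances:
A→B: 2208.6 m  (cumulative 2208.6 m)
B→C: 3123.1 m  (cumulative 5331.7 m)
C→D: 2293.8 m  (cumulative 7625.5 m)
D→E: 4275.8 m  (cumulative 11901.3 m)
E→F: 4631.6 m  (cumulative 16533.0 m)
F→G: 4045.4 m  (cumulative 20578.3 m)
Cumulative distance at G ≈ 20578 m.

20578 m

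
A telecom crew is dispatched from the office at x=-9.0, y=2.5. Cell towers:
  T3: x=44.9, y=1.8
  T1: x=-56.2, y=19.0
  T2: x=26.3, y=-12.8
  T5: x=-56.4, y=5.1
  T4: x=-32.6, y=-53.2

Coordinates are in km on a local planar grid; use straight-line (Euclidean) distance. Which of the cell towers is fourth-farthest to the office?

T5

Distance to each, sorted:
T4: 60.5 km
T3: 53.9 km
T1: 50.0 km
T5: 47.5 km
T2: 38.5 km
The fourth-farthest is T5 at 47.5 km.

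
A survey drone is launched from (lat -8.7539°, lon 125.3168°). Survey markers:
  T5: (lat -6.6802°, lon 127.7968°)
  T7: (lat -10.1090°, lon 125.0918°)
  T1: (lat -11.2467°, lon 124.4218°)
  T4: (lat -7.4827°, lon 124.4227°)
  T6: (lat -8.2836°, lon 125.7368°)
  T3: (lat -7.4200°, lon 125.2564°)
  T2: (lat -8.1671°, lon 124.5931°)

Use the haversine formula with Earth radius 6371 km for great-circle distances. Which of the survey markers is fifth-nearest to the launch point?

Distance to each, sorted:
T6: 69.8 km
T2: 102.9 km
T3: 148.5 km
T7: 152.7 km
T4: 172.2 km
T1: 294.0 km
T5: 357.5 km
The fifth-nearest is T4 at 172.2 km.

T4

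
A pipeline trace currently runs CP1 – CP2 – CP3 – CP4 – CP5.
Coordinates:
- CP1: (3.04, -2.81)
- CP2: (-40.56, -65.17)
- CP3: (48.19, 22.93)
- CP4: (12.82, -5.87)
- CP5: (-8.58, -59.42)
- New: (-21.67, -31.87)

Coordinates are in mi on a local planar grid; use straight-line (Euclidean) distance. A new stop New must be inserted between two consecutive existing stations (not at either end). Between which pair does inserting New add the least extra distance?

Added distance for inserting New between each consecutive pair:
CP1–CP2: 0.3 mi
CP2–CP3: 2.0 mi
CP3–CP4: 86.4 mi
CP4–CP5: 16.0 mi
Smallest added distance is 0.3 mi, inserting between CP1 and CP2.

between CP1 and CP2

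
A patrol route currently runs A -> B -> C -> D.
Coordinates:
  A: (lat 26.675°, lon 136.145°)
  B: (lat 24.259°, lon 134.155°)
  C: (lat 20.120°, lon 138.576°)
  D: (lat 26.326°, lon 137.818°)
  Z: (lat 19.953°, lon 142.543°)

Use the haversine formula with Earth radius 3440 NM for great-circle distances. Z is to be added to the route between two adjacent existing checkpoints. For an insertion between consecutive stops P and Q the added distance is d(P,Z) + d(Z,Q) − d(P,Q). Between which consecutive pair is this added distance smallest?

Added distance for inserting Z between each consecutive pair:
A–B: 888.3 NM
B–C: 407.8 NM
C–D: 312.0 NM
Smallest added distance is 312.0 NM, inserting between C and D.

between C and D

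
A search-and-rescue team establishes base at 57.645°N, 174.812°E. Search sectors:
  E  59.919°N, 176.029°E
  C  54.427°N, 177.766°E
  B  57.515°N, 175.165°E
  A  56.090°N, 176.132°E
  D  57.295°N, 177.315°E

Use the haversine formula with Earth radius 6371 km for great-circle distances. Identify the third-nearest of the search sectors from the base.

Distances from the base (57.645°N, 174.812°E):
B: 25.5 km
D: 154.6 km
A: 190.6 km
E: 262.4 km
C: 402.0 km
The third-nearest is A at 190.6 km.

A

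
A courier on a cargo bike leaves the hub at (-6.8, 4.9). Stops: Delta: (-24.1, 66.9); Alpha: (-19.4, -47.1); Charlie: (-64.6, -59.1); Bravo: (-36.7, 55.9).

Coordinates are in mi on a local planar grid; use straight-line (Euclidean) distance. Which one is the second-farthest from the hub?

Distance to each, sorted:
Charlie: 86.2 mi
Delta: 64.4 mi
Bravo: 59.1 mi
Alpha: 53.5 mi
The second-farthest is Delta at 64.4 mi.

Delta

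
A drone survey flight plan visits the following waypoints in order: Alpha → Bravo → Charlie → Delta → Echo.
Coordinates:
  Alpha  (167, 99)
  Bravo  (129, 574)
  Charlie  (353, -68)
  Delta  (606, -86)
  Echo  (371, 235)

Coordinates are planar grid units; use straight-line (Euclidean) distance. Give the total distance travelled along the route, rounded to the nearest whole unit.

1808

Leg distances:
Alpha→Bravo: 476.5  (cumulative 476.5)
Bravo→Charlie: 680.0  (cumulative 1156.5)
Charlie→Delta: 253.6  (cumulative 1410.1)
Delta→Echo: 397.8  (cumulative 1807.9)
Total route length ≈ 1808.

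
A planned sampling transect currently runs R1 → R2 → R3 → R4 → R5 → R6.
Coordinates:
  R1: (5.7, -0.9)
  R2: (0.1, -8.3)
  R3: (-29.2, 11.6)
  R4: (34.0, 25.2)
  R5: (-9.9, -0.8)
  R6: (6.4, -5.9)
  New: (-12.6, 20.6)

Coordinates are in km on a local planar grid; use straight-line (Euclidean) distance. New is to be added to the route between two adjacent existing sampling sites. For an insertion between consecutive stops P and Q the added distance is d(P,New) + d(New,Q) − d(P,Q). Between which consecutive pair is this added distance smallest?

between R3 and R4

Added distance for inserting New between each consecutive pair:
R1–R2: 50.5 km
R2–R3: 15.0 km
R3–R4: 1.1 km
R4–R5: 17.4 km
R5–R6: 37.1 km
Smallest added distance is 1.1 km, inserting between R3 and R4.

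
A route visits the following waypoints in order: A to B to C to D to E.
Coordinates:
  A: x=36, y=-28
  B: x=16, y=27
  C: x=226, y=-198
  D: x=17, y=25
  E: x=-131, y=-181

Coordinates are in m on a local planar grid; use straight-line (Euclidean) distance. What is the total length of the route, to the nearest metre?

926 m

Leg distances:
A→B: 58.5 m  (cumulative 58.5 m)
B→C: 307.8 m  (cumulative 366.3 m)
C→D: 305.6 m  (cumulative 671.9 m)
D→E: 253.7 m  (cumulative 925.6 m)
Total route length ≈ 926 m.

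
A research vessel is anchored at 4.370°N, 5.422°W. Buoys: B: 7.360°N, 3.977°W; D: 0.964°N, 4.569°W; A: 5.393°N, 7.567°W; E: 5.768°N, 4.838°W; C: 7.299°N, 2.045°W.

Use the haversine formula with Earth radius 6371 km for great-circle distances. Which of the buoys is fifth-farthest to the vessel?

Distances from the vessel (4.370°N, 5.422°W):
C: 495.6 km
D: 390.4 km
B: 368.9 km
A: 263.5 km
E: 168.4 km
The fifth-farthest is E at 168.4 km.

E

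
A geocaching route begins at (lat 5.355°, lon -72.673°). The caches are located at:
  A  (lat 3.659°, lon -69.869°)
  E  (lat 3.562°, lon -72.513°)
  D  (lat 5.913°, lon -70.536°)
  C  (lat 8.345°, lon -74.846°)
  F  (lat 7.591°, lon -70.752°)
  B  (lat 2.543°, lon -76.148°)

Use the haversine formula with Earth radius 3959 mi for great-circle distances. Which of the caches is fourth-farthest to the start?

Distance to each, sorted:
B: 308.4 mi
C: 254.8 mi
A: 225.9 mi
F: 203.1 mi
D: 151.9 mi
E: 124.4 mi
The fourth-farthest is F at 203.1 mi.

F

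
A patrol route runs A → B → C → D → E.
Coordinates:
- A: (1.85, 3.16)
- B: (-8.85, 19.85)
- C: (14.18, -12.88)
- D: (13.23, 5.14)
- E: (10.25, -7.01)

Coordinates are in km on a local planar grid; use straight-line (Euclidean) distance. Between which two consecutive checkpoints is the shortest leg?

Leg distances:
A→B: 19.8 km
B→C: 40.0 km
C→D: 18.0 km
D→E: 12.5 km
The shortest leg is D–E at 12.5 km.

D–E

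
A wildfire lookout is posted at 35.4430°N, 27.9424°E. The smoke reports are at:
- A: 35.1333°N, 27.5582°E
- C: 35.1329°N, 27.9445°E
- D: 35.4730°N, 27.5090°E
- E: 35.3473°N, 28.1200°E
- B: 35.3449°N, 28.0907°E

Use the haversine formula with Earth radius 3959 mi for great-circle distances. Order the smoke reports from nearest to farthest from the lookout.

B, E, C, D, A

Distance from the lookout at 35.4430°N, 27.9424°E to each:
B 35.3449°N, 28.0907°E: 10.8 mi
E 35.3473°N, 28.1200°E: 12.0 mi
C 35.1329°N, 27.9445°E: 21.4 mi
D 35.4730°N, 27.5090°E: 24.5 mi
A 35.1333°N, 27.5582°E: 30.5 mi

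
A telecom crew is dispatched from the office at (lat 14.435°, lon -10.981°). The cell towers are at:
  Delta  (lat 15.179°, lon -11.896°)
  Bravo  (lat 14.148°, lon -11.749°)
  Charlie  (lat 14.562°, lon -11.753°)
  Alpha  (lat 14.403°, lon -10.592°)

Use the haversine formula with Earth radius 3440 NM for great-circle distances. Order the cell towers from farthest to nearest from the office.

Delta, Bravo, Charlie, Alpha

Computing each great-circle distance from (lat 14.435°, lon -10.981°):
Delta (lat 15.179°, lon -11.896°): 69.4 NM
Bravo (lat 14.148°, lon -11.749°): 47.9 NM
Charlie (lat 14.562°, lon -11.753°): 45.5 NM
Alpha (lat 14.403°, lon -10.592°): 22.7 NM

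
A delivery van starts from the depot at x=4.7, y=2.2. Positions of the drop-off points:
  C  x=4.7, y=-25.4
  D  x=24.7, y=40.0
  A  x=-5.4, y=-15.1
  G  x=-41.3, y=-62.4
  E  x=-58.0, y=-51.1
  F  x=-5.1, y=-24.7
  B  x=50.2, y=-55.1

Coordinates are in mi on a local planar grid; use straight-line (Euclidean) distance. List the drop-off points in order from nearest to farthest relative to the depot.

Distances from the depot:
A x=-5.4, y=-15.1: 20.0 mi
C x=4.7, y=-25.4: 27.6 mi
F x=-5.1, y=-24.7: 28.6 mi
D x=24.7, y=40.0: 42.8 mi
B x=50.2, y=-55.1: 73.2 mi
G x=-41.3, y=-62.4: 79.3 mi
E x=-58.0, y=-51.1: 82.3 mi

A, C, F, D, B, G, E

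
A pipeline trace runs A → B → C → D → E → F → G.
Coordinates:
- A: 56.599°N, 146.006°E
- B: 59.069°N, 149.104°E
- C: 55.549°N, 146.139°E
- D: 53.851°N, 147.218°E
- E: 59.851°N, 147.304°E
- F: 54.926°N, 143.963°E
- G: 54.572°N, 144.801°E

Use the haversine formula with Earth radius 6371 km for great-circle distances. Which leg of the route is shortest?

Leg distances:
A→B: 330.2 km
B→C: 429.9 km
C→D: 201.1 km
D→E: 667.2 km
E→F: 582.9 km
F→G: 66.6 km
The shortest leg is F–G at 66.6 km.

F–G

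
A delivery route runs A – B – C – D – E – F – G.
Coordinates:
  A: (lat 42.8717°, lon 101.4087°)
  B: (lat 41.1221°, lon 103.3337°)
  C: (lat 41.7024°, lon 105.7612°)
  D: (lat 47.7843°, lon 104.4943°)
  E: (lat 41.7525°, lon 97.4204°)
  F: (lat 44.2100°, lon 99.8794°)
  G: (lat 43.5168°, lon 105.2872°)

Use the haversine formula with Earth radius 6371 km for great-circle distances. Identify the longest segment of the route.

D–E

Leg distances:
A→B: 251.3 km
B→C: 212.5 km
C→D: 683.6 km
D→E: 872.0 km
E→F: 338.6 km
F→G: 440.3 km
The longest leg is D–E at 872.0 km.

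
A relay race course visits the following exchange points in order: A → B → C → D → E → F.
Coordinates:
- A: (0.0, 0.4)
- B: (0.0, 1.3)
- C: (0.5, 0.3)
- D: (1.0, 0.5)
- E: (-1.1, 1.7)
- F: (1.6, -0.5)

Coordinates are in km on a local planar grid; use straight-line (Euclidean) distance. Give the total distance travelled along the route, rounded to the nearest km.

8 km

Leg distances:
A→B: 0.9 km  (cumulative 0.9 km)
B→C: 1.1 km  (cumulative 2.0 km)
C→D: 0.5 km  (cumulative 2.6 km)
D→E: 2.4 km  (cumulative 5.0 km)
E→F: 3.5 km  (cumulative 8.5 km)
Total route length ≈ 8 km.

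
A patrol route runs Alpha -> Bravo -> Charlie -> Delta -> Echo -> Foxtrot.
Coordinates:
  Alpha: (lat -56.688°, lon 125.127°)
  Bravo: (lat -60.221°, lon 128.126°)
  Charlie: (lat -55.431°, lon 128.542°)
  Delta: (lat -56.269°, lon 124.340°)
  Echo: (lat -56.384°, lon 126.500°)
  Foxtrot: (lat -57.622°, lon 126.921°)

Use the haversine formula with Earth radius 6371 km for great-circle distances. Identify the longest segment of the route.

Bravo–Charlie

Leg distances:
Alpha→Bravo: 429.7 km
Bravo→Charlie: 533.2 km
Charlie→Delta: 278.3 km
Delta→Echo: 133.8 km
Echo→Foxtrot: 140.0 km
The longest leg is Bravo–Charlie at 533.2 km.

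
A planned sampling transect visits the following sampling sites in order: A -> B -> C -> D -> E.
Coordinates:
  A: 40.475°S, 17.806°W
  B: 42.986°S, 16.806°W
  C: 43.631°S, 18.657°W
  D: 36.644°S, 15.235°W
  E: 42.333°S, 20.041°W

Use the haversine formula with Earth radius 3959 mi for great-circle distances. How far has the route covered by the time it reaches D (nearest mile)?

800 mi

Leg distances:
A→B: 181.0 mi  (cumulative 181.0 mi)
B→C: 103.2 mi  (cumulative 284.2 mi)
C→D: 515.4 mi  (cumulative 799.6 mi)
Cumulative distance at D ≈ 800 mi.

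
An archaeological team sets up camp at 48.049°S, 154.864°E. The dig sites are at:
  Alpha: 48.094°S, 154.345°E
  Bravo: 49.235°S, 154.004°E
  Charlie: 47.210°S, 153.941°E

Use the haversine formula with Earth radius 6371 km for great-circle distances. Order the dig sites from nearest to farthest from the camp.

Alpha, Charlie, Bravo

Computing each great-circle distance from 48.049°S, 154.864°E:
Alpha 48.094°S, 154.345°E: 38.9 km
Charlie 47.210°S, 153.941°E: 116.1 km
Bravo 49.235°S, 154.004°E: 146.2 km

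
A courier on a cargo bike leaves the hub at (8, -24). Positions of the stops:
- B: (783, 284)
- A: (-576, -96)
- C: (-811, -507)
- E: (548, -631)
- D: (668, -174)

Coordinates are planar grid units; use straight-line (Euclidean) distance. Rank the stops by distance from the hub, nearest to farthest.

Computing each straight-line distance from (8, -24):
A (-576, -96): 588.4
D (668, -174): 676.8
E (548, -631): 812.4
B (783, 284): 834.0
C (-811, -507): 950.8

A, D, E, B, C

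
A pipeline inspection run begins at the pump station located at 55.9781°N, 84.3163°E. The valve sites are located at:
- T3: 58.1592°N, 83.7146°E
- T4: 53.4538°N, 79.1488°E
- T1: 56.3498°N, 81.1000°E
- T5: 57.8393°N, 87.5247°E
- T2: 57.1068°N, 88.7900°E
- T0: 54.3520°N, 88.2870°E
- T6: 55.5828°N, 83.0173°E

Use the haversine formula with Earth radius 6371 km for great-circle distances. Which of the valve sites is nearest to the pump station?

Distance to each, sorted:
T6: 92.4 km
T1: 203.4 km
T3: 245.2 km
T5: 284.1 km
T2: 301.5 km
T0: 310.2 km
T4: 434.5 km
The nearest is T6 at 92.4 km.

T6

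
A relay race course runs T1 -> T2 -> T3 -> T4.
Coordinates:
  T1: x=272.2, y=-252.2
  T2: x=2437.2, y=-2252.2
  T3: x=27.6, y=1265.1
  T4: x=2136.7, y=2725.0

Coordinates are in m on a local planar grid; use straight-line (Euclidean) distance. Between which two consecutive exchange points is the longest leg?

Leg distances:
T1→T2: 2947.4 m
T2→T3: 4263.5 m
T3→T4: 2565.1 m
The longest leg is T2–T3 at 4263.5 m.

T2–T3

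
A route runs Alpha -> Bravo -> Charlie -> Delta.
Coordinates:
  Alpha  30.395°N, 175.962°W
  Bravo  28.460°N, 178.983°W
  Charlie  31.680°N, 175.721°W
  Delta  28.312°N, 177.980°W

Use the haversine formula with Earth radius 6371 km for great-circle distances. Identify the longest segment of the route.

Leg distances:
Alpha→Bravo: 363.1 km
Bravo→Charlie: 476.1 km
Charlie→Delta: 433.1 km
The longest leg is Bravo–Charlie at 476.1 km.

Bravo–Charlie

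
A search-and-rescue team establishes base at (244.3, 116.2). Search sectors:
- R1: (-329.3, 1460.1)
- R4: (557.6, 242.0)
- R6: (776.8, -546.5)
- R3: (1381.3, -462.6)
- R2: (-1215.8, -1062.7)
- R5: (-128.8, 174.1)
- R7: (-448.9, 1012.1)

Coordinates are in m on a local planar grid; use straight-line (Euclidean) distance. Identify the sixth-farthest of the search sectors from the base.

Distances from the base ((244.3, 116.2)):
R2: 1876.6 m
R1: 1461.2 m
R3: 1275.8 m
R7: 1132.8 m
R6: 850.1 m
R5: 377.6 m
R4: 337.6 m
The sixth-farthest is R5 at 377.6 m.

R5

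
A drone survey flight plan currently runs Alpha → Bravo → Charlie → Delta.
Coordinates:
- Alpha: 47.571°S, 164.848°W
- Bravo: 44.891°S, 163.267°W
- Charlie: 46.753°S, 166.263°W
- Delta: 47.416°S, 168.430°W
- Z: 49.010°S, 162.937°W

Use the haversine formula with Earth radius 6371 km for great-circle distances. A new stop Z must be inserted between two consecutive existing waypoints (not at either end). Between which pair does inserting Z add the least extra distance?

Added distance for inserting Z between each consecutive pair:
Alpha–Bravo: 350.4 km
Bravo–Charlie: 500.5 km
Charlie–Delta: 616.7 km
Smallest added distance is 350.4 km, inserting between Alpha and Bravo.

between Alpha and Bravo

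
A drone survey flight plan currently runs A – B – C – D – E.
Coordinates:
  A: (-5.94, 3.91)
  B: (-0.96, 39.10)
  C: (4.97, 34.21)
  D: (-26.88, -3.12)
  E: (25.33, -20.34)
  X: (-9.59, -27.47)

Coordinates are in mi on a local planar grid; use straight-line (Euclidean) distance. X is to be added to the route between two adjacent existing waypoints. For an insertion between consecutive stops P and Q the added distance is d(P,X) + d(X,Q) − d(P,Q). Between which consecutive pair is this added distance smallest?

Added distance for inserting X between each consecutive pair:
A–B: 63.2 mi
B–C: 122.8 mi
C–D: 44.2 mi
D–E: 10.5 mi
Smallest added distance is 10.5 mi, inserting between D and E.

between D and E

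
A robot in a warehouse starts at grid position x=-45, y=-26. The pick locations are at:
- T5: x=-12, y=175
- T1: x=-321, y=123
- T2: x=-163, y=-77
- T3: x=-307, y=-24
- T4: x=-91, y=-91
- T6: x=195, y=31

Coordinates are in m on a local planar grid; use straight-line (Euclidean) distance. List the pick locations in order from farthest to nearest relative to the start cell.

Computing each straight-line distance from x=-45, y=-26:
T1 x=-321, y=123: 313.7 m
T3 x=-307, y=-24: 262.0 m
T6 x=195, y=31: 246.7 m
T5 x=-12, y=175: 203.7 m
T2 x=-163, y=-77: 128.5 m
T4 x=-91, y=-91: 79.6 m

T1, T3, T6, T5, T2, T4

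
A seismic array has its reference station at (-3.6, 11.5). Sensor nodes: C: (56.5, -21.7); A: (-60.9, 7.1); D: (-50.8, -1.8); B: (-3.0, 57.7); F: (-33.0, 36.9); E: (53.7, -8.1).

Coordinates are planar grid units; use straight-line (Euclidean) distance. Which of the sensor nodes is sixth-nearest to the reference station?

Distances from the reference station ((-3.6, 11.5)):
F: 38.9
B: 46.2
D: 49.0
A: 57.5
E: 60.6
C: 68.7
The sixth-nearest is C at 68.7.

C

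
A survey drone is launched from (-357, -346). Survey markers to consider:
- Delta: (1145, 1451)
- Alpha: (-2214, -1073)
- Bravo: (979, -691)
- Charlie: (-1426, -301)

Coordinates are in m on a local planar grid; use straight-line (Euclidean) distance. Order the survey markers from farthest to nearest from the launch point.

Distance from the launch point at (-357, -346) to each:
Delta (1145, 1451): 2342.1 m
Alpha (-2214, -1073): 1994.2 m
Bravo (979, -691): 1379.8 m
Charlie (-1426, -301): 1069.9 m

Delta, Alpha, Bravo, Charlie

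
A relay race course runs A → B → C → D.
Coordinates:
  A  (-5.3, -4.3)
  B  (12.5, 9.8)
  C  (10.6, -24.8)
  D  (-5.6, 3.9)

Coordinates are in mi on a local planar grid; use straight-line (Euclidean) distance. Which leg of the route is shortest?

Leg distances:
A→B: 22.7 mi
B→C: 34.7 mi
C→D: 33.0 mi
The shortest leg is A–B at 22.7 mi.

A–B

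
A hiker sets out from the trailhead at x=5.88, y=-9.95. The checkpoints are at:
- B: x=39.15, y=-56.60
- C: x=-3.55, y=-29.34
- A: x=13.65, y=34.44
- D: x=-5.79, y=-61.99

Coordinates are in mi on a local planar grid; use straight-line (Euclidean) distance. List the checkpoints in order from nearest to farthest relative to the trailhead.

Distances from the trailhead:
C x=-3.55, y=-29.34: 21.6 mi
A x=13.65, y=34.44: 45.1 mi
D x=-5.79, y=-61.99: 53.3 mi
B x=39.15, y=-56.60: 57.3 mi

C, A, D, B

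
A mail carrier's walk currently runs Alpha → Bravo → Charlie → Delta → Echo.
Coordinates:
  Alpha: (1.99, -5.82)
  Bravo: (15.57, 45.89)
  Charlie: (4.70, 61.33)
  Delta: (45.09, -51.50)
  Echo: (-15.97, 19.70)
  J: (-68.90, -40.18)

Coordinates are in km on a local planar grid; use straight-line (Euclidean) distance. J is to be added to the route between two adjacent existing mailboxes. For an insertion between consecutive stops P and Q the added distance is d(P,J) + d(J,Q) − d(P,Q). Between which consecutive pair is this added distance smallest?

between Delta and Echo

Added distance for inserting J between each consecutive pair:
Alpha–Bravo: 145.9 km
Bravo–Charlie: 227.1 km
Charlie–Delta: 120.1 km
Delta–Echo: 100.7 km
Smallest added distance is 100.7 km, inserting between Delta and Echo.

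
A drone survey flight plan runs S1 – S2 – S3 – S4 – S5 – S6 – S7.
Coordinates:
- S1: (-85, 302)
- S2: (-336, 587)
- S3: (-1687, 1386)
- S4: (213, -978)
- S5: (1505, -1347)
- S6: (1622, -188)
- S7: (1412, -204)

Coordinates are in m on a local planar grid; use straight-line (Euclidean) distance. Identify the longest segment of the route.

S3–S4

Leg distances:
S1→S2: 379.8 m
S2→S3: 1569.6 m
S3→S4: 3032.9 m
S4→S5: 1343.7 m
S5→S6: 1164.9 m
S6→S7: 210.6 m
The longest leg is S3–S4 at 3032.9 m.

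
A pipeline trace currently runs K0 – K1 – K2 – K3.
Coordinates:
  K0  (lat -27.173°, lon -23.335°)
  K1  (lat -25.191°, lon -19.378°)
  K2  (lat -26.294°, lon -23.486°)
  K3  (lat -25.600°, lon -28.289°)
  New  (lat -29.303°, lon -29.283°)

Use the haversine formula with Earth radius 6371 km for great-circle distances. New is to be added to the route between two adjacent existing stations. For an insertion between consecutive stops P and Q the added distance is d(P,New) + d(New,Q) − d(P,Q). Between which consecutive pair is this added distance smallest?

Added distance for inserting New between each consecutive pair:
K0–K1: 1256.8 km
K1–K2: 1311.8 km
K2–K3: 597.9 km
Smallest added distance is 597.9 km, inserting between K2 and K3.

between K2 and K3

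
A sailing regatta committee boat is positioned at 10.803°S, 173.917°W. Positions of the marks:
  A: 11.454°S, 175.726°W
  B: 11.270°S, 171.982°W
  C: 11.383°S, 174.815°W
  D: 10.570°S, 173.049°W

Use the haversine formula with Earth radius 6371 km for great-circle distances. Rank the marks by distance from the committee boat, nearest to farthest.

Distances from the committee boat:
D 10.570°S, 173.049°W: 98.3 km
C 11.383°S, 174.815°W: 117.3 km
A 11.454°S, 175.726°W: 210.2 km
B 11.270°S, 171.982°W: 217.5 km

D, C, A, B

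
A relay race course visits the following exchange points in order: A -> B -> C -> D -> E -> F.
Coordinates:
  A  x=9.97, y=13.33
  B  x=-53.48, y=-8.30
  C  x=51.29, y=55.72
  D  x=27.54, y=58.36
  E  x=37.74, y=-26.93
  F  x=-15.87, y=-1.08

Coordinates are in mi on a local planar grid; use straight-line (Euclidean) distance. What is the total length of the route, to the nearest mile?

Leg distances:
A→B: 67.0 mi  (cumulative 67.0 mi)
B→C: 122.8 mi  (cumulative 189.8 mi)
C→D: 23.9 mi  (cumulative 213.7 mi)
D→E: 85.9 mi  (cumulative 299.6 mi)
E→F: 59.5 mi  (cumulative 359.1 mi)
Total route length ≈ 359 mi.

359 mi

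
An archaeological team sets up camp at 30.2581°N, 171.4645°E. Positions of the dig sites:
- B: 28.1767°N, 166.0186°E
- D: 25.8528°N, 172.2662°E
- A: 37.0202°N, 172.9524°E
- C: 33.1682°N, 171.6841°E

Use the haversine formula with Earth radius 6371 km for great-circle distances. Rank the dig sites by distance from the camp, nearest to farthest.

C, D, B, A

Distances from the camp:
C 33.1682°N, 171.6841°E: 324.3 km
D 25.8528°N, 172.2662°E: 496.1 km
B 28.1767°N, 166.0186°E: 576.9 km
A 37.0202°N, 172.9524°E: 764.4 km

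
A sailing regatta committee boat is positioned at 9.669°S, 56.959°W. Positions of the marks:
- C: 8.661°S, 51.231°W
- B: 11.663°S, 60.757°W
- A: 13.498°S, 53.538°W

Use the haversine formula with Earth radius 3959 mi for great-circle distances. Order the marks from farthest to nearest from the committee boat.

Distance from the committee boat at 9.669°S, 56.959°W to each:
C 8.661°S, 51.231°W: 396.9 mi
A 13.498°S, 53.538°W: 351.6 mi
B 11.663°S, 60.757°W: 292.4 mi

C, A, B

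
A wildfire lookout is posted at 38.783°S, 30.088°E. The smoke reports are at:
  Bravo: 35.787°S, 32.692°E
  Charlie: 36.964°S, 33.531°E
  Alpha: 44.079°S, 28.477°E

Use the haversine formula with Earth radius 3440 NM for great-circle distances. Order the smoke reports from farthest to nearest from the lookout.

Distances from the lookout:
Alpha 44.079°S, 28.477°E: 326.1 NM
Bravo 35.787°S, 32.692°E: 218.7 NM
Charlie 36.964°S, 33.531°E: 196.3 NM

Alpha, Bravo, Charlie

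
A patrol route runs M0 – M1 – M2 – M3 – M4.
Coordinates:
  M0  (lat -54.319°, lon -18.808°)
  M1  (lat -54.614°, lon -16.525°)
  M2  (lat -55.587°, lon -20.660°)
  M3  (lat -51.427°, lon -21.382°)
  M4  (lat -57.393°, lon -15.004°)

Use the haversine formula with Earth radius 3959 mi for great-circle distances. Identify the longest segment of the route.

Leg distances:
M0→M1: 93.9 mi
M1→M2: 176.7 mi
M2→M3: 289.0 mi
M3→M4: 485.0 mi
The longest leg is M3–M4 at 485.0 mi.

M3–M4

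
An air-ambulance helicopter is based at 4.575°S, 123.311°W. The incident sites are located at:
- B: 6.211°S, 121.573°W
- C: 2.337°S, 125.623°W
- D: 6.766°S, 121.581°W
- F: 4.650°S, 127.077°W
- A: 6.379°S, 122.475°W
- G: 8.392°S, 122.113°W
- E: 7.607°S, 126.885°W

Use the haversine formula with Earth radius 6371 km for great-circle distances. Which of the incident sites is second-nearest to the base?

Distance to each, sorted:
A: 220.9 km
B: 264.8 km
D: 309.8 km
C: 357.5 km
F: 417.5 km
G: 444.6 km
E: 519.4 km
The second-nearest is B at 264.8 km.

B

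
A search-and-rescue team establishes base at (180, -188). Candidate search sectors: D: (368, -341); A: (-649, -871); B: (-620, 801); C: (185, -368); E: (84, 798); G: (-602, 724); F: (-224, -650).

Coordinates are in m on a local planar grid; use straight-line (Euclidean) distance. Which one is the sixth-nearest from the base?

G

Distances from the base ((180, -188)):
C: 180.1 m
D: 242.4 m
F: 613.7 m
E: 990.7 m
A: 1074.1 m
G: 1201.4 m
B: 1272.1 m
The sixth-nearest is G at 1201.4 m.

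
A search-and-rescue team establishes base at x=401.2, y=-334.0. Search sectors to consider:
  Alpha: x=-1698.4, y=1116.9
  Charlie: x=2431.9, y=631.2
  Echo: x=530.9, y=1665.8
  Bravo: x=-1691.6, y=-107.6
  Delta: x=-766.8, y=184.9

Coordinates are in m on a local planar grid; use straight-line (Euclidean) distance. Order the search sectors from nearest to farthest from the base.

Delta, Echo, Bravo, Charlie, Alpha

Distances from the base:
Delta x=-766.8, y=184.9: 1278.1 m
Echo x=530.9, y=1665.8: 2004.0 m
Bravo x=-1691.6, y=-107.6: 2105.0 m
Charlie x=2431.9, y=631.2: 2248.4 m
Alpha x=-1698.4, y=1116.9: 2552.1 m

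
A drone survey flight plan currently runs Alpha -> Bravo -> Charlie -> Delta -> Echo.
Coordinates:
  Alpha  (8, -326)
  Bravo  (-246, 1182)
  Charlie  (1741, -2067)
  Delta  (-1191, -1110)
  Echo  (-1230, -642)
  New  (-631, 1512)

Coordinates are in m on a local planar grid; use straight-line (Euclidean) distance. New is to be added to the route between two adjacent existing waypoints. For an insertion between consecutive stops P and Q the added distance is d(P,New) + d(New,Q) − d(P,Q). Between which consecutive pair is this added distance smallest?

Added distance for inserting New between each consecutive pair:
Alpha–Bravo: 923.7 m
Bravo–Charlie: 992.3 m
Charlie–Delta: 3890.6 m
Delta–Echo: 4447.2 m
Smallest added distance is 923.7 m, inserting between Alpha and Bravo.

between Alpha and Bravo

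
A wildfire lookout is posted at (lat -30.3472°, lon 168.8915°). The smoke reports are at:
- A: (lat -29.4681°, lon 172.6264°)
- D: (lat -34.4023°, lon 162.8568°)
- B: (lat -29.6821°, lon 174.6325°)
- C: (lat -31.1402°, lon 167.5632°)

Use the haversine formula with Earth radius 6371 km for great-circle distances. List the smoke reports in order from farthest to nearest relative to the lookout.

Distance from the lookout at (lat -30.3472°, lon 168.8915°) to each:
D (lat -34.4023°, lon 162.8568°): 724.0 km
B (lat -29.6821°, lon 174.6325°): 557.6 km
A (lat -29.4681°, lon 172.6264°): 373.0 km
C (lat -31.1402°, lon 167.5632°): 154.6 km

D, B, A, C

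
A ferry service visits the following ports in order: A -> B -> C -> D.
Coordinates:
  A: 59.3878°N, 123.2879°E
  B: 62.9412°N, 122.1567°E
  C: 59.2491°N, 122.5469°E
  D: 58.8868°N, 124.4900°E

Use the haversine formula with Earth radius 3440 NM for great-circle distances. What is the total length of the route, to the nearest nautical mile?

Leg distances:
A→B: 215.8 NM  (cumulative 215.8 NM)
B→C: 222.0 NM  (cumulative 437.8 NM)
C→D: 63.8 NM  (cumulative 501.6 NM)
Total route length ≈ 502 NM.

502 NM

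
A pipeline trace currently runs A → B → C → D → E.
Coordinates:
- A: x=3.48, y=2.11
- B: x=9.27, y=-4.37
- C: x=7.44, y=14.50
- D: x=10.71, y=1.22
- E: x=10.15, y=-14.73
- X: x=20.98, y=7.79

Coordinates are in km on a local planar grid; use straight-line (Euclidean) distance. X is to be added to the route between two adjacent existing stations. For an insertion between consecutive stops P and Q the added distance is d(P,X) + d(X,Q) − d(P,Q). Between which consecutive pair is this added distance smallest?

between B and C

Added distance for inserting X between each consecutive pair:
A–B: 26.6 km
B–C: 13.0 km
C–D: 13.6 km
D–E: 21.2 km
Smallest added distance is 13.0 km, inserting between B and C.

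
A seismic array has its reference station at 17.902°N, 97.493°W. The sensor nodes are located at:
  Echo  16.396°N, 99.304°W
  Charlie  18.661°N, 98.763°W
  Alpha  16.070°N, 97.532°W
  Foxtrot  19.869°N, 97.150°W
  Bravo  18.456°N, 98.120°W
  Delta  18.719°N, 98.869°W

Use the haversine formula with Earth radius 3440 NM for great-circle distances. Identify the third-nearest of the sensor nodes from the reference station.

Distances from the reference station (17.902°N, 97.493°W):
Bravo: 48.8 NM
Charlie: 85.5 NM
Delta: 92.5 NM
Alpha: 110.0 NM
Foxtrot: 119.7 NM
Echo: 137.7 NM
The third-nearest is Delta at 92.5 NM.

Delta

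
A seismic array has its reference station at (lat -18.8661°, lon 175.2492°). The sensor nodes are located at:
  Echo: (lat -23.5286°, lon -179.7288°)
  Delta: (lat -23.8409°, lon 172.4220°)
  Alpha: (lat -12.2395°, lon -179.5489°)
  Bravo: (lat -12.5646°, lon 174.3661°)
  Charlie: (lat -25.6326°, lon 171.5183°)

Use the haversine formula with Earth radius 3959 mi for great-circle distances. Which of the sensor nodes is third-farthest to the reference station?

Echo

Distance to each, sorted:
Alpha: 573.9 mi
Charlie: 524.8 mi
Echo: 456.5 mi
Bravo: 439.4 mi
Delta: 388.9 mi
The third-farthest is Echo at 456.5 mi.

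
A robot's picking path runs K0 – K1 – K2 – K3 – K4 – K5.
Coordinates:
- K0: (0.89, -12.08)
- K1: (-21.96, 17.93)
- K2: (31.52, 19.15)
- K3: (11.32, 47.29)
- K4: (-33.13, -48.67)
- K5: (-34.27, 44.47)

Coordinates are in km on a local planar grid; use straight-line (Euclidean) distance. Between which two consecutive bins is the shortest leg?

K2–K3

Leg distances:
K0→K1: 37.7 km
K1→K2: 53.5 km
K2→K3: 34.6 km
K3→K4: 105.8 km
K4→K5: 93.1 km
The shortest leg is K2–K3 at 34.6 km.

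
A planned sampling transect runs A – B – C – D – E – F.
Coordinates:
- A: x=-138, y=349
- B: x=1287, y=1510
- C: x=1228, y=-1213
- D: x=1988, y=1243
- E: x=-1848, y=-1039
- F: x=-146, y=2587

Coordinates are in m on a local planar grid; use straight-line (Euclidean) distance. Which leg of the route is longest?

D–E

Leg distances:
A→B: 1838.1 m
B→C: 2723.6 m
C→D: 2570.9 m
D→E: 4463.5 m
E→F: 4005.6 m
The longest leg is D–E at 4463.5 m.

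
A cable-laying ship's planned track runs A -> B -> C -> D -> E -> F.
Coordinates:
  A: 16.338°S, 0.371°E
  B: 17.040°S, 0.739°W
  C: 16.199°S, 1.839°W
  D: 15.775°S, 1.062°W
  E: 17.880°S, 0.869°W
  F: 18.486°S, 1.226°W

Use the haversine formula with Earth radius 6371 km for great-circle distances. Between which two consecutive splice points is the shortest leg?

Leg distances:
A→B: 141.7 km
B→C: 149.9 km
C→D: 95.5 km
D→E: 235.0 km
E→F: 77.2 km
The shortest leg is E–F at 77.2 km.

E–F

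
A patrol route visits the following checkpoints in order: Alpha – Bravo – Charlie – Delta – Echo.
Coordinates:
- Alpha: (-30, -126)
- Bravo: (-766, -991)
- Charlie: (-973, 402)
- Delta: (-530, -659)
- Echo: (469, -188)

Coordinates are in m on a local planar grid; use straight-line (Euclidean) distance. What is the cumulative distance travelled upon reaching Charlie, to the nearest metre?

Leg distances:
Alpha→Bravo: 1135.7 m  (cumulative 1135.7 m)
Bravo→Charlie: 1408.3 m  (cumulative 2544.0 m)
Cumulative distance at Charlie ≈ 2544 m.

2544 m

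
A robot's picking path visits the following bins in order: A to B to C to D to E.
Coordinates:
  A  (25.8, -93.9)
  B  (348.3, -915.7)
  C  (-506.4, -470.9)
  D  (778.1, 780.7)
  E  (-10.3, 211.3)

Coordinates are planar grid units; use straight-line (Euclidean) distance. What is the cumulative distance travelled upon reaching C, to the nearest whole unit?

1846

Leg distances:
A→B: 882.8  (cumulative 882.8)
B→C: 963.5  (cumulative 1846.3)
Cumulative distance at C ≈ 1846.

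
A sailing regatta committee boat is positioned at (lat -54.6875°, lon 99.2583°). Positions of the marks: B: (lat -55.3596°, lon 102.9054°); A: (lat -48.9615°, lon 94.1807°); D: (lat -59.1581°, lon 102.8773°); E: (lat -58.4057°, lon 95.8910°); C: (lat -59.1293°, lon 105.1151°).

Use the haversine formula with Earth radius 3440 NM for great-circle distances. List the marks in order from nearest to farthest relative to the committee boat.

B, E, D, C, A

Distance from the committee boat at (lat -54.6875°, lon 99.2583°) to each:
B (lat -55.3596°, lon 102.9054°): 131.8 NM
E (lat -58.4057°, lon 95.8910°): 249.4 NM
D (lat -59.1581°, lon 102.8773°): 293.3 NM
C (lat -59.1293°, lon 105.1151°): 328.3 NM
A (lat -48.9615°, lon 94.1807°): 391.8 NM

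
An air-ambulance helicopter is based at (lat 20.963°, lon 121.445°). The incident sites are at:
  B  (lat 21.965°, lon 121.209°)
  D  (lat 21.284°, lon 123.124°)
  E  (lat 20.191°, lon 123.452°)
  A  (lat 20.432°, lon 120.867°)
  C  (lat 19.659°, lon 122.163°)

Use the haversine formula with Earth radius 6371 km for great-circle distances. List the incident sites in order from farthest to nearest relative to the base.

E, D, C, B, A

Distance from the base at (lat 20.963°, lon 121.445°) to each:
E (lat 20.191°, lon 123.452°): 225.9 km
D (lat 21.284°, lon 123.124°): 177.8 km
C (lat 19.659°, lon 122.163°): 163.2 km
B (lat 21.965°, lon 121.209°): 114.1 km
A (lat 20.432°, lon 120.867°): 84.3 km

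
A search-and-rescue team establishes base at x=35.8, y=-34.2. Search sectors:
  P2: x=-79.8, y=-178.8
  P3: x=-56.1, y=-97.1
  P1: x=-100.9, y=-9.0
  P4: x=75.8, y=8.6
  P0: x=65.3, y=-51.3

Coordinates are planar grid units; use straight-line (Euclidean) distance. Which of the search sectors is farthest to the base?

Distance to each, sorted:
P2: 185.1
P1: 139.0
P3: 111.4
P4: 58.6
P0: 34.1
The farthest is P2 at 185.1.

P2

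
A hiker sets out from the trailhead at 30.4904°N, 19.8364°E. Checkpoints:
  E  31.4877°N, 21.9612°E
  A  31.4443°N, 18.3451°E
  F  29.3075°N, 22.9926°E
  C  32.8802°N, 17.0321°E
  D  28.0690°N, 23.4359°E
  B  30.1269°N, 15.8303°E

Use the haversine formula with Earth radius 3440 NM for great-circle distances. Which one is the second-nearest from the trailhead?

E

Distance to each, sorted:
A: 95.8 NM
E: 124.7 NM
F: 179.0 NM
C: 202.7 NM
B: 208.8 NM
D: 238.0 NM
The second-nearest is E at 124.7 NM.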